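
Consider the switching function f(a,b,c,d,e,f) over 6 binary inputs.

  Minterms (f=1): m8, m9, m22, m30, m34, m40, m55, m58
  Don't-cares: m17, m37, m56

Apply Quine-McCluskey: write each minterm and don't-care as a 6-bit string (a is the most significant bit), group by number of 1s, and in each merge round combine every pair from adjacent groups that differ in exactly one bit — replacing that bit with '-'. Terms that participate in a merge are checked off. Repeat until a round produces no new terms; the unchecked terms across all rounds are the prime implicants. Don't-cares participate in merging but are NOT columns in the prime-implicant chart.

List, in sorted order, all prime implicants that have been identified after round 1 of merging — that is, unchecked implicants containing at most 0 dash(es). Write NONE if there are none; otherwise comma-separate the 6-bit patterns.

Round 0: 001000✓ 001001✓ 010001 010110✓ 011110✓ 100010 100101 101000✓ 110111 111000✓ 111010✓
Round 1: -01000 00100- 01-110 1-1000 1110-0
PIs = {-01000, 00100-, 01-110, 010001, 1-1000, 100010, 100101, 110111, 1110-0}

010001, 100010, 100101, 110111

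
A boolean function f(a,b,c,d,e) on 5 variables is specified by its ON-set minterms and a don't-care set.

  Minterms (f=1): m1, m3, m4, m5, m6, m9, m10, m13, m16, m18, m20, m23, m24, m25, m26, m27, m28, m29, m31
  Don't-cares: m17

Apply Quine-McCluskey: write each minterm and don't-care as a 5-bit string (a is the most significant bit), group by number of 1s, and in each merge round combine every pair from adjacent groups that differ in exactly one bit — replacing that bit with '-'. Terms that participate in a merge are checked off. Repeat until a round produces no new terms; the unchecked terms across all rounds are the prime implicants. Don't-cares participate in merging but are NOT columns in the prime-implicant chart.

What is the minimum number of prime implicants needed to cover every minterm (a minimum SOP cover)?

size-2^0 implicants → 00001(✓)  00011(✓)  00100(✓)  00101(✓)  00110(✓)  01001(✓)  01010(✓)  01101(✓)  10000(✓)  10001(✓)  10010(✓)  10100(✓)  10111(✓)  11000(✓)  11001(✓)  11010(✓)  11011(✓)  11100(✓)  11101(✓)  11111(✓)
size-2^1 implicants → -0001(✓)  -0100  -1001(✓)  -1010  -1101(✓)  0-001(✓)  0-101(✓)  00-01(✓)  000-1  001-0  0010-  01-01(✓)  1-000(✓)  1-001(✓)  1-010(✓)  1-100(✓)  1-111  10-00(✓)  100-0(✓)  1000-(✓)  11-00(✓)  11-01(✓)  11-11(✓)  110-0(✓)  110-1(✓)  1100-(✓)  1101-(✓)  111-1(✓)  1110-(✓)
size-2^2 implicants → --001  -1-01  0--01  1--00  1-0-0  1-00-  11--1  11-0-  110--
Unchecked terms (primes): --001, -0100, -1-01, -1010, 0--01, 000-1, 001-0, 0010-, 1--00, 1-0-0, 1-00-, 1-111, 11--1, 11-0-, 110--
Minterm coverage:
  m1 ⊆ --001,0--01,000-1
  m3 ⊆ 000-1 [E]
  m4 ⊆ -0100,001-0,0010-
  m5 ⊆ 0--01,0010-
  m6 ⊆ 001-0 [E]
  m9 ⊆ --001,-1-01,0--01
  m10 ⊆ -1010 [E]
  m13 ⊆ -1-01,0--01
  m16 ⊆ 1--00,1-0-0,1-00-
  m18 ⊆ 1-0-0 [E]
  m20 ⊆ -0100,1--00
  m23 ⊆ 1-111 [E]
  m24 ⊆ 1--00,1-0-0,1-00-,11-0-,110--
  m25 ⊆ --001,-1-01,1-00-,11--1,11-0-,110--
  m26 ⊆ -1010,1-0-0,110--
  m27 ⊆ 11--1,110--
  m28 ⊆ 1--00,11-0-
  m29 ⊆ -1-01,11--1,11-0-
  m31 ⊆ 1-111,11--1
E = {-1010, 000-1, 001-0, 1-0-0, 1-111}
Petrick residual → 0--01, 1--00, 11--1
Cover = bc'de' + a'd'e + a'b'c'e + a'b'ce' + ad'e' + ac'e' + acde + abe  |cover|=8

8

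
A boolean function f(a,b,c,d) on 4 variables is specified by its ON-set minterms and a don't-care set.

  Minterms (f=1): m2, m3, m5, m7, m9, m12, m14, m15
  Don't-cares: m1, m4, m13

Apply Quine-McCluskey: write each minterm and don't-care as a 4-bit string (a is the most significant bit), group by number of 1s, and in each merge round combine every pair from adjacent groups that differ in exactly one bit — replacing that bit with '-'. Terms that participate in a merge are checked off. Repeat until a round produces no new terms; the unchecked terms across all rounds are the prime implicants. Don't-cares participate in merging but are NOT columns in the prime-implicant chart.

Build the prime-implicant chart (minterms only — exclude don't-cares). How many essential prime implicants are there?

3

[col 0] 0001*, 0010*, 0011*, 0100*, 0101*, 0111*, 1001*, 1100*, 1101*, 1110*, 1111*
[col 1] -001*, -100*, -101*, -111*, 0-01*, 0-11*, 00-1*, 001-, 01-1*, 010-*, 1-01*, 11-0*, 11-1*, 110-*, 111-*
[col 2] --01, -1-1, -10-, 0--1, 11--
Prime implicants: --01, -1-1, -10-, 0--1, 001-, 11--
PI chart (minterm → PIs covering it):
  2 | 001-  (sole → essential)
  3 | 0--1,001-
  5 | --01,-1-1,-10-,0--1
  7 | -1-1,0--1
  9 | --01  (sole → essential)
  12 | -10-,11--
  14 | 11--  (sole → essential)
  15 | -1-1,11--
Essential prime implicants: --01, 001-, 11--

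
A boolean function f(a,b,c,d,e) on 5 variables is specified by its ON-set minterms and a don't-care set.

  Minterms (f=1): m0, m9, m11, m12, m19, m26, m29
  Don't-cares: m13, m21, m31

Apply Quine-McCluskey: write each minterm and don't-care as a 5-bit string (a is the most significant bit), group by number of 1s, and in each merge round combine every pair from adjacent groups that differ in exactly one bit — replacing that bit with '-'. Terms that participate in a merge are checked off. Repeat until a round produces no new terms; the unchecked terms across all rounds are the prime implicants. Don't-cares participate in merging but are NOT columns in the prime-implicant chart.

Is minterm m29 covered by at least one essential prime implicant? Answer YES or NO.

NO

[col 0] 00000, 01001*, 01011*, 01100*, 01101*, 10011, 10101*, 11010, 11101*, 11111*
[col 1] -1101, 01-01, 010-1, 0110-, 1-101, 111-1
Prime implicants: -1101, 00000, 01-01, 010-1, 0110-, 1-101, 10011, 11010, 111-1
PI chart (minterm → PIs covering it):
  0 | 00000  (sole → essential)
  9 | 01-01,010-1
  11 | 010-1  (sole → essential)
  12 | 0110-  (sole → essential)
  19 | 10011  (sole → essential)
  26 | 11010  (sole → essential)
  29 | -1101,1-101,111-1
Essential prime implicants: 00000, 010-1, 0110-, 10011, 11010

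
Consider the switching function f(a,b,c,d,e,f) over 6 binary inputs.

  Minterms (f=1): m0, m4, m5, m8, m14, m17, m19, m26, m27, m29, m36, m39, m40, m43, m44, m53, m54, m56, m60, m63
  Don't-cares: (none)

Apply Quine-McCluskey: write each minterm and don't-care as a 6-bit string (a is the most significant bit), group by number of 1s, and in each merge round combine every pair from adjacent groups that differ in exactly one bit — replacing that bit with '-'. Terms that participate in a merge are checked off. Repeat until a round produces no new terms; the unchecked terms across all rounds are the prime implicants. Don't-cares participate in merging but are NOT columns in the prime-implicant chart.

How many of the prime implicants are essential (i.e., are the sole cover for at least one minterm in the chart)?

[col 0] 000000*, 000100*, 000101*, 001000*, 001110, 010001*, 010011*, 011010*, 011011*, 011101, 100100*, 100111, 101000*, 101011, 101100*, 110101, 110110, 111000*, 111100*, 111111
[col 1] -00100, -01000, 00-000, 000-00, 00010-, 01-011, 0100-1, 01101-, 1-1000*, 1-1100*, 10-100, 101-00*, 111-00*
[col 2] 1-1-00
Prime implicants: -00100, -01000, 00-000, 000-00, 00010-, 001110, 01-011, 0100-1, 01101-, 011101, 1-1-00, 10-100, 100111, 101011, 110101, 110110, 111111
PI chart (minterm → PIs covering it):
  0 | 00-000,000-00
  4 | -00100,000-00,00010-
  5 | 00010-  (sole → essential)
  8 | -01000,00-000
  14 | 001110  (sole → essential)
  17 | 0100-1  (sole → essential)
  19 | 01-011,0100-1
  26 | 01101-  (sole → essential)
  27 | 01-011,01101-
  29 | 011101  (sole → essential)
  36 | -00100,10-100
  39 | 100111  (sole → essential)
  40 | -01000,1-1-00
  43 | 101011  (sole → essential)
  44 | 1-1-00,10-100
  53 | 110101  (sole → essential)
  54 | 110110  (sole → essential)
  56 | 1-1-00  (sole → essential)
  60 | 1-1-00  (sole → essential)
  63 | 111111  (sole → essential)
Essential prime implicants: 00010-, 001110, 0100-1, 01101-, 011101, 1-1-00, 100111, 101011, 110101, 110110, 111111

11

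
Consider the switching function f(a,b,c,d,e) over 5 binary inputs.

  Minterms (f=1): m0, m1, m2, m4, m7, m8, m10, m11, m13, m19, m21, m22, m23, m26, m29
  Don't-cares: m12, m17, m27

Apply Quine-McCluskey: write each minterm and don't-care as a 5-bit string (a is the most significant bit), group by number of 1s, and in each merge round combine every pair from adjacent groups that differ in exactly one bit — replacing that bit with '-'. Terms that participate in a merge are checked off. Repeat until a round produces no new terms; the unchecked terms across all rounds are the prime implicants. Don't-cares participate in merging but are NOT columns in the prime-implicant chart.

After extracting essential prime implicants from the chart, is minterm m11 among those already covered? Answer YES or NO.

YES

Round 0: 00000✓ 00001✓ 00010✓ 00100✓ 00111✓ 01000✓ 01010✓ 01011✓ 01100✓ 01101✓ 10001✓ 10011✓ 10101✓ 10110✓ 10111✓ 11010✓ 11011✓ 11101✓
Round 1: -0001 -0111 -1010✓ -1011✓ -1101 0-000✓ 0-010✓ 0-100✓ 00-00✓ 000-0✓ 0000- 01-00✓ 010-0✓ 0101-✓ 0110- 1-011 1-101 10-01✓ 10-11✓ 100-1✓ 101-1✓ 1011- 1101-✓
Round 2: -101- 0--00 0-0-0 10--1
PIs = {-0001, -0111, -101-, -1101, 0--00, 0-0-0, 0000-, 0110-, 1-011, 1-101, 10--1, 1011-}
Coverage chart:
  m0: 0--00,0-0-0,0000-
  m1: -0001,0000-
  m2: 0-0-0 ←essential
  m4: 0--00 ←essential
  m7: -0111 ←essential
  m8: 0--00,0-0-0
  m10: -101-,0-0-0
  m11: -101- ←essential
  m13: -1101,0110-
  m19: 1-011,10--1
  m21: 1-101,10--1
  m22: 1011- ←essential
  m23: -0111,10--1,1011-
  m26: -101- ←essential
  m29: -1101,1-101
Essential: -0111, -101-, 0--00, 0-0-0, 1011-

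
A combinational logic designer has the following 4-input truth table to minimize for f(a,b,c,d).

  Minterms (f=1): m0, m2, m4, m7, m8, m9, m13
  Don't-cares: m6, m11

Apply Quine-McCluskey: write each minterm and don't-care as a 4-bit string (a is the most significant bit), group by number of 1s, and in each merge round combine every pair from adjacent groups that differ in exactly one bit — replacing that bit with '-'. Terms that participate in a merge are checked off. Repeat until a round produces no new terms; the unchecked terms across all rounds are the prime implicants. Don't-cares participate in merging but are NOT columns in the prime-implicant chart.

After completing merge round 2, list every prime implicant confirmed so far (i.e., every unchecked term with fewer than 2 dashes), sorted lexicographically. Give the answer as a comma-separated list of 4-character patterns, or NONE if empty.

Round 0: 0000✓ 0010✓ 0100✓ 0110✓ 0111✓ 1000✓ 1001✓ 1011✓ 1101✓
Round 1: -000 0-00✓ 0-10✓ 00-0✓ 01-0✓ 011- 1-01 10-1 100-
Round 2: 0--0
PIs = {-000, 0--0, 011-, 1-01, 10-1, 100-}

-000, 011-, 1-01, 10-1, 100-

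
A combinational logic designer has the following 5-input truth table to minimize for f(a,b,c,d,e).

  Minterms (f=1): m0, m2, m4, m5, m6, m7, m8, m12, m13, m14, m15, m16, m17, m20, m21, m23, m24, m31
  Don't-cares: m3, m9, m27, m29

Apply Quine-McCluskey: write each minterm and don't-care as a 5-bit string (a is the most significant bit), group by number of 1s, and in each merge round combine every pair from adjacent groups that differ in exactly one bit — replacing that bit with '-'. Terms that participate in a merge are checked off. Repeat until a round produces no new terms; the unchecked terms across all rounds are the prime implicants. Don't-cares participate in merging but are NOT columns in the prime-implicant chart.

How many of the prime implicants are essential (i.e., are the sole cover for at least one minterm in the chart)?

[col 0] 00000*, 00010*, 00011*, 00100*, 00101*, 00110*, 00111*, 01000*, 01001*, 01100*, 01101*, 01110*, 01111*, 10000*, 10001*, 10100*, 10101*, 10111*, 11000*, 11011*, 11101*, 11111*
[col 1] -0000*, -0100*, -0101*, -0111*, -1000*, -1101*, -1111*, 0-000*, 0-100*, 0-101*, 0-110*, 0-111*, 00-00*, 00-10*, 00-11*, 000-0*, 0001-*, 001-0*, 001-1*, 0010-*, 0011-*, 01-00*, 01-01*, 0100-*, 011-0*, 011-1*, 0110-*, 0111-*, 1-000*, 1-101*, 1-111*, 10-00*, 10-01*, 1000-*, 101-1*, 1010-*, 11-11, 111-1*
[col 2] --000, --101*, --111*, -0-00, -01-1*, -010-, -11-1*, 0--00, 0-1-0*, 0-1-1*, 0-10-*, 0-11-*, 00--0, 00-1-, 001--*, 01-0-, 011--*, 1-1-1*, 10-0-
[col 3] --1-1, 0-1--
Prime implicants: --000, --1-1, -0-00, -010-, 0--00, 0-1--, 00--0, 00-1-, 01-0-, 10-0-, 11-11
PI chart (minterm → PIs covering it):
  0 | --000,-0-00,0--00,00--0
  2 | 00--0,00-1-
  4 | -0-00,-010-,0--00,0-1--,00--0
  5 | --1-1,-010-,0-1--
  6 | 0-1--,00--0,00-1-
  7 | --1-1,0-1--,00-1-
  8 | --000,0--00,01-0-
  12 | 0--00,0-1--,01-0-
  13 | --1-1,0-1--,01-0-
  14 | 0-1--  (sole → essential)
  15 | --1-1,0-1--
  16 | --000,-0-00,10-0-
  17 | 10-0-  (sole → essential)
  20 | -0-00,-010-,10-0-
  21 | --1-1,-010-,10-0-
  23 | --1-1  (sole → essential)
  24 | --000  (sole → essential)
  31 | --1-1,11-11
Essential prime implicants: --000, --1-1, 0-1--, 10-0-

4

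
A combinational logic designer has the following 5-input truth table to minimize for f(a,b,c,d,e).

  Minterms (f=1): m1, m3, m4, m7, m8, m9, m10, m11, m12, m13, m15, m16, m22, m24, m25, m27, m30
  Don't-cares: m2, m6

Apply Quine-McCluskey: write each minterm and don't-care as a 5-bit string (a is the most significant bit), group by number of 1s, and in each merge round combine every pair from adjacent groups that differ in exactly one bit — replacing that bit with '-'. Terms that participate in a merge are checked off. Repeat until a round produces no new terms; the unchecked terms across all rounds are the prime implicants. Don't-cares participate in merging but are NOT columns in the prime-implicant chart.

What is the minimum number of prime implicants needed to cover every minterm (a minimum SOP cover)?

[col 0] 00001*, 00010*, 00011*, 00100*, 00110*, 00111*, 01000*, 01001*, 01010*, 01011*, 01100*, 01101*, 01111*, 10000*, 10110*, 11000*, 11001*, 11011*, 11110*
[col 1] -0110, -1000*, -1001*, -1011*, 0-001*, 0-010*, 0-011*, 0-100, 0-111*, 00-10*, 00-11*, 000-1*, 0001-*, 001-0, 0011-*, 01-00*, 01-01*, 01-11*, 010-0*, 010-1*, 0100-*, 0101-*, 011-1*, 0110-*, 1-000, 1-110, 110-1*, 1100-*
[col 2] -10-1, -100-, 0--11, 0-0-1, 0-01-, 00-1-, 01--1, 01-0-, 010--
Prime implicants: -0110, -10-1, -100-, 0--11, 0-0-1, 0-01-, 0-100, 00-1-, 001-0, 01--1, 01-0-, 010--, 1-000, 1-110
PI chart (minterm → PIs covering it):
  1 | 0-0-1  (sole → essential)
  3 | 0--11,0-0-1,0-01-,00-1-
  4 | 0-100,001-0
  7 | 0--11,00-1-
  8 | -100-,01-0-,010--
  9 | -10-1,-100-,0-0-1,01--1,01-0-,010--
  10 | 0-01-,010--
  11 | -10-1,0--11,0-0-1,0-01-,01--1,010--
  12 | 0-100,01-0-
  13 | 01--1,01-0-
  15 | 0--11,01--1
  16 | 1-000  (sole → essential)
  22 | -0110,1-110
  24 | -100-,1-000
  25 | -10-1,-100-
  27 | -10-1  (sole → essential)
  30 | 1-110  (sole → essential)
Essential prime implicants: -10-1, 0-0-1, 1-000, 1-110
Petrick residual → 0--11, 0-01-, 0-100, 01-0-
Minimum SOP uses 8 PIs: bc'e + a'de + a'c'e + a'c'd + a'cd'e' + a'bd' + ac'd'e' + acde'

8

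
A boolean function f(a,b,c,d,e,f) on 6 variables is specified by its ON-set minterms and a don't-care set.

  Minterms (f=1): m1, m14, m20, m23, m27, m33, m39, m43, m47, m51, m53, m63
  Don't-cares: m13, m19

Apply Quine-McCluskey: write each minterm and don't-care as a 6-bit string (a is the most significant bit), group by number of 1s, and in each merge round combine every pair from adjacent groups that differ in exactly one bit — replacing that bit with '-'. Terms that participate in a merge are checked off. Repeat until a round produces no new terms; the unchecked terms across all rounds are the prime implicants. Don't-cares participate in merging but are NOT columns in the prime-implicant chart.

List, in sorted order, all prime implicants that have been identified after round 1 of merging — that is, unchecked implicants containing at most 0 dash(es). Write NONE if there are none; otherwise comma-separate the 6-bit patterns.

Round 0: 000001✓ 001101 001110 010011✓ 010100 010111✓ 011011✓ 100001✓ 100111✓ 101011✓ 101111✓ 110011✓ 110101 111111✓
Round 1: -00001 -10011 01-011 010-11 1-1111 10-111 101-11
PIs = {-00001, -10011, 001101, 001110, 01-011, 010-11, 010100, 1-1111, 10-111, 101-11, 110101}

001101, 001110, 010100, 110101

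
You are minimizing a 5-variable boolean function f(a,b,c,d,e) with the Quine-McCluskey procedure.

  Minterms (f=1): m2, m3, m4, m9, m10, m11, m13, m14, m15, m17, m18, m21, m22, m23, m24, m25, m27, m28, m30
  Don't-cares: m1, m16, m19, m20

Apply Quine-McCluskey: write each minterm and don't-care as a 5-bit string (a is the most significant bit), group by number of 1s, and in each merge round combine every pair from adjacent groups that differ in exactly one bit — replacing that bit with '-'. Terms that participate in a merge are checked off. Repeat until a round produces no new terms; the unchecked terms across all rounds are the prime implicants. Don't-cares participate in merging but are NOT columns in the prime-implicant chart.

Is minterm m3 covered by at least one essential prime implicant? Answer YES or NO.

[col 0] 00001*, 00010*, 00011*, 00100*, 01001*, 01010*, 01011*, 01101*, 01110*, 01111*, 10000*, 10001*, 10010*, 10011*, 10100*, 10101*, 10110*, 10111*, 11000*, 11001*, 11011*, 11100*, 11110*
[col 1] -0001*, -0010*, -0011*, -0100, -1001*, -1011*, -1110, 0-001*, 0-010*, 0-011*, 000-1*, 0001-*, 01-01*, 01-10*, 01-11*, 010-1*, 0101-*, 011-1*, 0111-*, 1-000*, 1-001*, 1-011*, 1-100*, 1-110*, 10-00*, 10-01*, 10-10*, 10-11*, 100-0*, 100-1*, 1000-*, 1001-*, 101-0*, 101-1*, 1010-*, 1011-*, 11-00*, 110-1*, 1100-*, 111-0*
[col 2] --001*, --011*, -00-1*, -001-, -10-1*, 0-0-1*, 0-01-, 01--1, 01-1-, 1--00, 1-0-1*, 1-00-, 1-1-0, 10--0*, 10--1*, 10-0-*, 10-1-*, 100--*, 101--*
[col 3] --0-1, 10---
Prime implicants: --0-1, -001-, -0100, -1110, 0-01-, 01--1, 01-1-, 1--00, 1-00-, 1-1-0, 10---
PI chart (minterm → PIs covering it):
  2 | -001-,0-01-
  3 | --0-1,-001-,0-01-
  4 | -0100  (sole → essential)
  9 | --0-1,01--1
  10 | 0-01-,01-1-
  11 | --0-1,0-01-,01--1,01-1-
  13 | 01--1  (sole → essential)
  14 | -1110,01-1-
  15 | 01--1,01-1-
  17 | --0-1,1-00-,10---
  18 | -001-,10---
  21 | 10---  (sole → essential)
  22 | 1-1-0,10---
  23 | 10---  (sole → essential)
  24 | 1--00,1-00-
  25 | --0-1,1-00-
  27 | --0-1  (sole → essential)
  28 | 1--00,1-1-0
  30 | -1110,1-1-0
Essential prime implicants: --0-1, -0100, 01--1, 10---

YES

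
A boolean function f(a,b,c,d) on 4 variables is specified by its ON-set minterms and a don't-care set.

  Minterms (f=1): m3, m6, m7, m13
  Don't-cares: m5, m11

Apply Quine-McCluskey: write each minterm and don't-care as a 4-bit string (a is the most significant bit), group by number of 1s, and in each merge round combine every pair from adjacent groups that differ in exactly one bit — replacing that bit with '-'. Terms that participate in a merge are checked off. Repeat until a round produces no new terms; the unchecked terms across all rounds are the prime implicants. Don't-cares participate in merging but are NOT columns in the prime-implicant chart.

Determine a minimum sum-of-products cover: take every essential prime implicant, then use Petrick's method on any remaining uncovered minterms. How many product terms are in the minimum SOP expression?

3

Round 0: 0011✓ 0101✓ 0110✓ 0111✓ 1011✓ 1101✓
Round 1: -011 -101 0-11 01-1 011-
PIs = {-011, -101, 0-11, 01-1, 011-}
Coverage chart:
  m3: -011,0-11
  m6: 011- ←essential
  m7: 0-11,01-1,011-
  m13: -101 ←essential
Essential: -101, 011-
Petrick residual → -011
Min cover (3 terms): b'cd + bc'd + a'bc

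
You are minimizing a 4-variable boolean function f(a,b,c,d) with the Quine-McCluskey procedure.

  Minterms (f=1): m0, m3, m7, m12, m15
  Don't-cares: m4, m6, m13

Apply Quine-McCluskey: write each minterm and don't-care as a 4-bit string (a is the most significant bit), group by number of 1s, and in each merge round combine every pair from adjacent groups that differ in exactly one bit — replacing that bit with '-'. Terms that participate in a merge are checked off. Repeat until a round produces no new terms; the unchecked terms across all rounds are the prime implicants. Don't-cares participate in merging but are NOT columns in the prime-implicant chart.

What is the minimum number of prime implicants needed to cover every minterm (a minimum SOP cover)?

4

[col 0] 0000*, 0011*, 0100*, 0110*, 0111*, 1100*, 1101*, 1111*
[col 1] -100, -111, 0-00, 0-11, 01-0, 011-, 11-1, 110-
Prime implicants: -100, -111, 0-00, 0-11, 01-0, 011-, 11-1, 110-
PI chart (minterm → PIs covering it):
  0 | 0-00  (sole → essential)
  3 | 0-11  (sole → essential)
  7 | -111,0-11,011-
  12 | -100,110-
  15 | -111,11-1
Essential prime implicants: 0-00, 0-11
Petrick residual → -100, -111
Minimum SOP uses 4 PIs: bc'd' + bcd + a'c'd' + a'cd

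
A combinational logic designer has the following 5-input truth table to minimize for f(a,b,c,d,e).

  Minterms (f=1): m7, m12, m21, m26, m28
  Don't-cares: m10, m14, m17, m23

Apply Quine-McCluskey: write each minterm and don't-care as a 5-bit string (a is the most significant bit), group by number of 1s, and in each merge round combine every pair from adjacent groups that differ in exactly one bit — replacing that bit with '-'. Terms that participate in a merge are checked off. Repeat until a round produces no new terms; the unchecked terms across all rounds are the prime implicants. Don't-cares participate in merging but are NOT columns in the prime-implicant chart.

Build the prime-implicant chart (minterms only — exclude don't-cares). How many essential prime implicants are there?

3

[col 0] 00111*, 01010*, 01100*, 01110*, 10001*, 10101*, 10111*, 11010*, 11100*
[col 1] -0111, -1010, -1100, 01-10, 011-0, 10-01, 101-1
Prime implicants: -0111, -1010, -1100, 01-10, 011-0, 10-01, 101-1
PI chart (minterm → PIs covering it):
  7 | -0111  (sole → essential)
  12 | -1100,011-0
  21 | 10-01,101-1
  26 | -1010  (sole → essential)
  28 | -1100  (sole → essential)
Essential prime implicants: -0111, -1010, -1100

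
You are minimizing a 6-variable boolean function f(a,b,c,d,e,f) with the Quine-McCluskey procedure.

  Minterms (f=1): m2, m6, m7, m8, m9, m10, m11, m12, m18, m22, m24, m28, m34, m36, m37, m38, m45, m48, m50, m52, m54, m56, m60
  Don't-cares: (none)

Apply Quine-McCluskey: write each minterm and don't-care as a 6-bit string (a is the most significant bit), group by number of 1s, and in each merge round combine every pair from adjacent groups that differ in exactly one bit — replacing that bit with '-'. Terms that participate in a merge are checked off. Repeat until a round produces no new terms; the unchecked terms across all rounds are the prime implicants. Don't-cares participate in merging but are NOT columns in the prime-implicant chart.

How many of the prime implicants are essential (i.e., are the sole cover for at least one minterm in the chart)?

size-2^0 implicants → 000010(✓)  000110(✓)  000111(✓)  001000(✓)  001001(✓)  001010(✓)  001011(✓)  001100(✓)  010010(✓)  010110(✓)  011000(✓)  011100(✓)  100010(✓)  100100(✓)  100101(✓)  100110(✓)  101101(✓)  110000(✓)  110010(✓)  110100(✓)  110110(✓)  111000(✓)  111100(✓)
size-2^1 implicants → -00010(✓)  -00110(✓)  -10010(✓)  -10110(✓)  -11000(✓)  -11100(✓)  0-0010(✓)  0-0110(✓)  0-1000(✓)  0-1100(✓)  00-010  000-10(✓)  00011-  001-00(✓)  0010-0(✓)  0010-1(✓)  00100-(✓)  00101-(✓)  010-10(✓)  011-00(✓)  1-0010(✓)  1-0100(✓)  1-0110(✓)  10-101  100-10(✓)  1001-0(✓)  10010-  11-000(✓)  11-100(✓)  110-00(✓)  110-10(✓)  1100-0(✓)  1101-0(✓)  111-00(✓)
size-2^2 implicants → --0010(✓)  --0110(✓)  -00-10(✓)  -10-10(✓)  -11-00  0-0-10(✓)  0-1-00  0010--  1-0-10(✓)  1-01-0  11--00  110--0
size-2^3 implicants → --0-10
Unchecked terms (primes): --0-10, -11-00, 0-1-00, 00-010, 00011-, 0010--, 1-01-0, 10-101, 10010-, 11--00, 110--0
Minterm coverage:
  m2 ⊆ --0-10,00-010
  m6 ⊆ --0-10,00011-
  m7 ⊆ 00011- [E]
  m8 ⊆ 0-1-00,0010--
  m9 ⊆ 0010-- [E]
  m10 ⊆ 00-010,0010--
  m11 ⊆ 0010-- [E]
  m12 ⊆ 0-1-00 [E]
  m18 ⊆ --0-10 [E]
  m22 ⊆ --0-10 [E]
  m24 ⊆ -11-00,0-1-00
  m28 ⊆ -11-00,0-1-00
  m34 ⊆ --0-10 [E]
  m36 ⊆ 1-01-0,10010-
  m37 ⊆ 10-101,10010-
  m38 ⊆ --0-10,1-01-0
  m45 ⊆ 10-101 [E]
  m48 ⊆ 11--00,110--0
  m50 ⊆ --0-10,110--0
  m52 ⊆ 1-01-0,11--00,110--0
  m54 ⊆ --0-10,1-01-0,110--0
  m56 ⊆ -11-00,11--00
  m60 ⊆ -11-00,11--00
E = {--0-10, 0-1-00, 00011-, 0010--, 10-101}

5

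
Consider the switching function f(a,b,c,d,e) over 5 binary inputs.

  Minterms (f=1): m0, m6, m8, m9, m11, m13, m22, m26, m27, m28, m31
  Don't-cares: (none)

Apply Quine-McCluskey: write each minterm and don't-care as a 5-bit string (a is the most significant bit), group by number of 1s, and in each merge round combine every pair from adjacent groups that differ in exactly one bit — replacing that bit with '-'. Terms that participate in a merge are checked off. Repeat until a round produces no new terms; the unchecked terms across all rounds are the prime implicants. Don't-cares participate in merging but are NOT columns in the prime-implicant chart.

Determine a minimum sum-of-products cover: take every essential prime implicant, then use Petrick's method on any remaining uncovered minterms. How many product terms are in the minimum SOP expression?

7

size-2^0 implicants → 00000(✓)  00110(✓)  01000(✓)  01001(✓)  01011(✓)  01101(✓)  10110(✓)  11010(✓)  11011(✓)  11100  11111(✓)
size-2^1 implicants → -0110  -1011  0-000  01-01  010-1  0100-  11-11  1101-
Unchecked terms (primes): -0110, -1011, 0-000, 01-01, 010-1, 0100-, 11-11, 1101-, 11100
Minterm coverage:
  m0 ⊆ 0-000 [E]
  m6 ⊆ -0110 [E]
  m8 ⊆ 0-000,0100-
  m9 ⊆ 01-01,010-1,0100-
  m11 ⊆ -1011,010-1
  m13 ⊆ 01-01 [E]
  m22 ⊆ -0110 [E]
  m26 ⊆ 1101- [E]
  m27 ⊆ -1011,11-11,1101-
  m28 ⊆ 11100 [E]
  m31 ⊆ 11-11 [E]
E = {-0110, 0-000, 01-01, 11-11, 1101-, 11100}
Petrick residual → -1011
Cover = b'cde' + bc'de + a'c'd'e' + a'bd'e + abde + abc'd + abcd'e'  |cover|=7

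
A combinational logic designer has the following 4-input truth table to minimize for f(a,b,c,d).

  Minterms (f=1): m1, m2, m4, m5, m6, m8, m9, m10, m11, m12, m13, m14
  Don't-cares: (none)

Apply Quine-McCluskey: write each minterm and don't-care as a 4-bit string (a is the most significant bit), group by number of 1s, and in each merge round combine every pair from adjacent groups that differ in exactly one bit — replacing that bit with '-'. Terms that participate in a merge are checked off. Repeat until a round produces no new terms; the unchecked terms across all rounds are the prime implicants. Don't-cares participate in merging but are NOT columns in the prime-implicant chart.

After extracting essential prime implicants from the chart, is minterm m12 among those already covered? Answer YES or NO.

NO

Round 0: 0001✓ 0010✓ 0100✓ 0101✓ 0110✓ 1000✓ 1001✓ 1010✓ 1011✓ 1100✓ 1101✓ 1110✓
Round 1: -001✓ -010✓ -100✓ -101✓ -110✓ 0-01✓ 0-10✓ 01-0✓ 010-✓ 1-00✓ 1-01✓ 1-10✓ 10-0✓ 10-1✓ 100-✓ 101-✓ 11-0✓ 110-✓
Round 2: --01 --10 -1-0 -10- 1--0 1-0- 10--
PIs = {--01, --10, -1-0, -10-, 1--0, 1-0-, 10--}
Coverage chart:
  m1: --01 ←essential
  m2: --10 ←essential
  m4: -1-0,-10-
  m5: --01,-10-
  m6: --10,-1-0
  m8: 1--0,1-0-,10--
  m9: --01,1-0-,10--
  m10: --10,1--0,10--
  m11: 10-- ←essential
  m12: -1-0,-10-,1--0,1-0-
  m13: --01,-10-,1-0-
  m14: --10,-1-0,1--0
Essential: --01, --10, 10--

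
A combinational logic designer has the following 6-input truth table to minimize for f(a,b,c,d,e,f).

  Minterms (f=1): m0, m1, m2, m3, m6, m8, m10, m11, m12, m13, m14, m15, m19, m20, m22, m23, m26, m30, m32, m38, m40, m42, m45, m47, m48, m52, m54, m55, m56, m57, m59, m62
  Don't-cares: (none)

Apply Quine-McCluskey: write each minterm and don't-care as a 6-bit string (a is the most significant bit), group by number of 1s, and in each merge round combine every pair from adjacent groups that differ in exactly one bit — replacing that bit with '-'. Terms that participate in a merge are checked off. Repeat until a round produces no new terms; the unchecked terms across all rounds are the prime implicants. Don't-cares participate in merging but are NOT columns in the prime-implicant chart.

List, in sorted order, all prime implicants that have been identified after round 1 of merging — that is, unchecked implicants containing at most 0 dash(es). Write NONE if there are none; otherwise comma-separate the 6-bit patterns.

size-2^0 implicants → 000000(✓)  000001(✓)  000010(✓)  000011(✓)  000110(✓)  001000(✓)  001010(✓)  001011(✓)  001100(✓)  001101(✓)  001110(✓)  001111(✓)  010011(✓)  010100(✓)  010110(✓)  010111(✓)  011010(✓)  011110(✓)  100000(✓)  100110(✓)  101000(✓)  101010(✓)  101101(✓)  101111(✓)  110000(✓)  110100(✓)  110110(✓)  110111(✓)  111000(✓)  111001(✓)  111011(✓)  111110(✓)
size-2^1 implicants → -00000(✓)  -00110(✓)  -01000(✓)  -01010(✓)  -01101(✓)  -01111(✓)  -10100(✓)  -10110(✓)  -10111(✓)  -11110(✓)  0-0011  0-0110(✓)  0-1010(✓)  0-1110(✓)  00-000(✓)  00-010(✓)  00-011(✓)  00-110(✓)  000-10(✓)  0000-0(✓)  0000-1(✓)  00000-(✓)  00001-(✓)  001-00(✓)  001-10(✓)  001-11(✓)  0010-0(✓)  00101-(✓)  0011-0(✓)  0011-1(✓)  00110-(✓)  00111-(✓)  01-110(✓)  010-11  0101-0(✓)  01011-(✓)  011-10(✓)  1-0000(✓)  1-0110(✓)  1-1000(✓)  10-000(✓)  1010-0(✓)  1011-1(✓)  11-000(✓)  11-110(✓)  110-00  1101-0(✓)  11011-(✓)  1110-1  11100-
size-2^2 implicants → --0110  -0-000  -010-0  -011-1  -1-110  -101-0  -1011-  0--110  0-1-10  00--10  00-0-0  00-01-  0000--  001--0  001-1-  0011--  1--000
Unchecked terms (primes): --0110, -0-000, -010-0, -011-1, -1-110, -101-0, -1011-, 0--110, 0-0011, 0-1-10, 00--10, 00-0-0, 00-01-, 0000--, 001--0, 001-1-, 0011--, 010-11, 1--000, 110-00, 1110-1, 11100-

NONE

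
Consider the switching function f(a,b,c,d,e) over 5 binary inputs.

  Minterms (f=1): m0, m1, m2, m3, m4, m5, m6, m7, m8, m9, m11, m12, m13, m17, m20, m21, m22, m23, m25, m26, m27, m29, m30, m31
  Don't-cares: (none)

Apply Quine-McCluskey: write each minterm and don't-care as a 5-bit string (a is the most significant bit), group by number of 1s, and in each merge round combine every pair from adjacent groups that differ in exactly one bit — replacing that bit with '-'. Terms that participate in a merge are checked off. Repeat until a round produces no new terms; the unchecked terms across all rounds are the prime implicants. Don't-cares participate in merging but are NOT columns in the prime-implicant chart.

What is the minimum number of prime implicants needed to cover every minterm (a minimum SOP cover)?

Round 0: 00000✓ 00001✓ 00010✓ 00011✓ 00100✓ 00101✓ 00110✓ 00111✓ 01000✓ 01001✓ 01011✓ 01100✓ 01101✓ 10001✓ 10100✓ 10101✓ 10110✓ 10111✓ 11001✓ 11010✓ 11011✓ 11101✓ 11110✓ 11111✓
Round 1: -0001✓ -0100✓ -0101✓ -0110✓ -0111✓ -1001✓ -1011✓ -1101✓ 0-000✓ 0-001✓ 0-011✓ 0-100✓ 0-101✓ 00-00✓ 00-01✓ 00-10✓ 00-11✓ 000-0✓ 000-1✓ 0000-✓ 0001-✓ 001-0✓ 001-1✓ 0010-✓ 0011-✓ 01-00✓ 01-01✓ 010-1✓ 0100-✓ 0110-✓ 1-001✓ 1-101✓ 1-110✓ 1-111✓ 10-01✓ 101-0✓ 101-1✓ 1010-✓ 1011-✓ 11-01✓ 11-10✓ 11-11✓ 110-1✓ 1101-✓ 111-1✓ 1111-✓
Round 2: --001✓ --101✓ -0-01✓ -01-0✓ -01-1✓ -010-✓ -011-✓ -1-01✓ -10-1 0--00✓ 0--01✓ 0-0-1 0-00-✓ 0-10-✓ 00--0✓ 00--1✓ 00-0-✓ 00-1-✓ 000--✓ 001--✓ 01-0-✓ 1--01✓ 1-1-1 1-11- 101--✓ 11--1 11-1-
Round 3: ---01 -01-- 0--0- 00---
PIs = {---01, -01--, -10-1, 0--0-, 0-0-1, 00---, 1-1-1, 1-11-, 11--1, 11-1-}
Coverage chart:
  m0: 0--0-,00---
  m1: ---01,0--0-,0-0-1,00---
  m2: 00--- ←essential
  m3: 0-0-1,00---
  m4: -01--,0--0-,00---
  m5: ---01,-01--,0--0-,00---
  m6: -01--,00---
  m7: -01--,00---
  m8: 0--0- ←essential
  m9: ---01,-10-1,0--0-,0-0-1
  m11: -10-1,0-0-1
  m12: 0--0- ←essential
  m13: ---01,0--0-
  m17: ---01 ←essential
  m20: -01-- ←essential
  m21: ---01,-01--,1-1-1
  m22: -01--,1-11-
  m23: -01--,1-1-1,1-11-
  m25: ---01,-10-1,11--1
  m26: 11-1- ←essential
  m27: -10-1,11--1,11-1-
  m29: ---01,1-1-1,11--1
  m30: 1-11-,11-1-
  m31: 1-1-1,1-11-,11--1,11-1-
Essential: ---01, -01--, 0--0-, 00---, 11-1-
Petrick residual → -10-1
Min cover (6 terms): d'e + b'c + bc'e + a'd' + a'b' + abd

6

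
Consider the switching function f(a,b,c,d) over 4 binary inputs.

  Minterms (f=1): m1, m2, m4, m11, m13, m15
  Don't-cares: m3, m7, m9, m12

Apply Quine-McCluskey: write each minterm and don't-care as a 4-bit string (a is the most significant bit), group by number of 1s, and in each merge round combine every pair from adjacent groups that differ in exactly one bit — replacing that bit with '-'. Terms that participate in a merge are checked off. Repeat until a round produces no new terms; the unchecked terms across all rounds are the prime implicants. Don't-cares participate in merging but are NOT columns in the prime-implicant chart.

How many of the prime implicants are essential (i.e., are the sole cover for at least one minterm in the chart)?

3

[col 0] 0001*, 0010*, 0011*, 0100*, 0111*, 1001*, 1011*, 1100*, 1101*, 1111*
[col 1] -001*, -011*, -100, -111*, 0-11*, 00-1*, 001-, 1-01*, 1-11*, 10-1*, 11-1*, 110-
[col 2] --11, -0-1, 1--1
Prime implicants: --11, -0-1, -100, 001-, 1--1, 110-
PI chart (minterm → PIs covering it):
  1 | -0-1  (sole → essential)
  2 | 001-  (sole → essential)
  4 | -100  (sole → essential)
  11 | --11,-0-1,1--1
  13 | 1--1,110-
  15 | --11,1--1
Essential prime implicants: -0-1, -100, 001-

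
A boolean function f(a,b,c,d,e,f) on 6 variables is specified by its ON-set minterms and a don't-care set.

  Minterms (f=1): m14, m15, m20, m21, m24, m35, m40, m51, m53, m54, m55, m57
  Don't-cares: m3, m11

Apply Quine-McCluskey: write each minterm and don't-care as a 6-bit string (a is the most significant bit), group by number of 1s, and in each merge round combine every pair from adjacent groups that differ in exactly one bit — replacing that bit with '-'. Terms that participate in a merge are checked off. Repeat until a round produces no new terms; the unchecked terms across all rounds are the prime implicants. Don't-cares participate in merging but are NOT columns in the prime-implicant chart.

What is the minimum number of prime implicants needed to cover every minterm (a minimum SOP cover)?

8

size-2^0 implicants → 000011(✓)  001011(✓)  001110(✓)  001111(✓)  010100(✓)  010101(✓)  011000  100011(✓)  101000  110011(✓)  110101(✓)  110110(✓)  110111(✓)  111001
size-2^1 implicants → -00011  -10101  00-011  001-11  00111-  01010-  1-0011  110-11  1101-1  11011-
Unchecked terms (primes): -00011, -10101, 00-011, 001-11, 00111-, 01010-, 011000, 1-0011, 101000, 110-11, 1101-1, 11011-, 111001
Minterm coverage:
  m14 ⊆ 00111- [E]
  m15 ⊆ 001-11,00111-
  m20 ⊆ 01010- [E]
  m21 ⊆ -10101,01010-
  m24 ⊆ 011000 [E]
  m35 ⊆ -00011,1-0011
  m40 ⊆ 101000 [E]
  m51 ⊆ 1-0011,110-11
  m53 ⊆ -10101,1101-1
  m54 ⊆ 11011- [E]
  m55 ⊆ 110-11,1101-1,11011-
  m57 ⊆ 111001 [E]
E = {00111-, 01010-, 011000, 101000, 11011-, 111001}
Petrick residual → -10101, 1-0011
Cover = bc'de'f + a'b'cde + a'bc'de' + a'bcd'e'f' + ac'd'ef + ab'cd'e'f' + abc'de + abcd'e'f  |cover|=8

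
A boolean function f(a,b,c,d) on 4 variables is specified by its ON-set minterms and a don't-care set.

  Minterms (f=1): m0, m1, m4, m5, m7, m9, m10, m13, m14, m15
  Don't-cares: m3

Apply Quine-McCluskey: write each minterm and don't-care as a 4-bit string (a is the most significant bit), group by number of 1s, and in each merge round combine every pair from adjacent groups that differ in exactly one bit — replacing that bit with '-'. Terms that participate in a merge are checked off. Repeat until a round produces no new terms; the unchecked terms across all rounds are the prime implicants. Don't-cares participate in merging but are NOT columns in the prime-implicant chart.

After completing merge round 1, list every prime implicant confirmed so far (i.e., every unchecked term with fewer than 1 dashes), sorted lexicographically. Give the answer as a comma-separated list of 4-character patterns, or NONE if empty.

Round 0: 0000✓ 0001✓ 0011✓ 0100✓ 0101✓ 0111✓ 1001✓ 1010✓ 1101✓ 1110✓ 1111✓
Round 1: -001✓ -101✓ -111✓ 0-00✓ 0-01✓ 0-11✓ 00-1✓ 000-✓ 01-1✓ 010-✓ 1-01✓ 1-10 11-1✓ 111-
Round 2: --01 -1-1 0--1 0-0-
PIs = {--01, -1-1, 0--1, 0-0-, 1-10, 111-}

NONE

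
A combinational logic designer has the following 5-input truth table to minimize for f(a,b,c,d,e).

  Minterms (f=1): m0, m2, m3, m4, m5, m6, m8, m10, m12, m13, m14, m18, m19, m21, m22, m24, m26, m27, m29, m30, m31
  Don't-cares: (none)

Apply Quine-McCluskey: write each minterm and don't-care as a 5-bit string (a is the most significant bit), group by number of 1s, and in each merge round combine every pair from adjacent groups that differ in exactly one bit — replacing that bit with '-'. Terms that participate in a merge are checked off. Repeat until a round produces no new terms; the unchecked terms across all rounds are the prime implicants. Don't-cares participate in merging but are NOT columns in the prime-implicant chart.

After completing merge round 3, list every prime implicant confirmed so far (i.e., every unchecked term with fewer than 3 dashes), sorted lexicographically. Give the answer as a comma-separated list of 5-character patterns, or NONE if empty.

size-2^0 implicants → 00000(✓)  00010(✓)  00011(✓)  00100(✓)  00101(✓)  00110(✓)  01000(✓)  01010(✓)  01100(✓)  01101(✓)  01110(✓)  10010(✓)  10011(✓)  10101(✓)  10110(✓)  11000(✓)  11010(✓)  11011(✓)  11101(✓)  11110(✓)  11111(✓)
size-2^1 implicants → -0010(✓)  -0011(✓)  -0101(✓)  -0110(✓)  -1000(✓)  -1010(✓)  -1101(✓)  -1110(✓)  0-000(✓)  0-010(✓)  0-100(✓)  0-101(✓)  0-110(✓)  00-00(✓)  00-10(✓)  000-0(✓)  0001-(✓)  001-0(✓)  0010-(✓)  01-00(✓)  01-10(✓)  010-0(✓)  011-0(✓)  0110-(✓)  1-010(✓)  1-011(✓)  1-101(✓)  1-110(✓)  10-10(✓)  1001-(✓)  11-10(✓)  11-11(✓)  110-0(✓)  1101-(✓)  111-1  1111-(✓)
size-2^2 implicants → --010(✓)  --101  --110(✓)  -0-10(✓)  -001-  -1-10(✓)  -10-0  0--00(✓)  0--10(✓)  0-0-0(✓)  0-1-0(✓)  0-10-  00--0(✓)  01--0(✓)  1--10(✓)  1-01-  11-1-
size-2^3 implicants → ---10  0---0
Unchecked terms (primes): ---10, --101, -001-, -10-0, 0---0, 0-10-, 1-01-, 11-1-, 111-1

--101, -001-, -10-0, 0-10-, 1-01-, 11-1-, 111-1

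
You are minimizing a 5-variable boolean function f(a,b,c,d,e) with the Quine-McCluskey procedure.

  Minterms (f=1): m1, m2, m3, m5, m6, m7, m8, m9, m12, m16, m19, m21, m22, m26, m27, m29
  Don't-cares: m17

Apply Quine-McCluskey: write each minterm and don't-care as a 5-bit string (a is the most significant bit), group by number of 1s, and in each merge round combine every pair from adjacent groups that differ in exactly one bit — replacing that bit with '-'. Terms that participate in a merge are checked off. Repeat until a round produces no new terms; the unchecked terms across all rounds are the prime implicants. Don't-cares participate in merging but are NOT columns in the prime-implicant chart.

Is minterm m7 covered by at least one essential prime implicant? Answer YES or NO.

Round 0: 00001✓ 00010✓ 00011✓ 00101✓ 00110✓ 00111✓ 01000✓ 01001✓ 01100✓ 10000✓ 10001✓ 10011✓ 10101✓ 10110✓ 11010✓ 11011✓ 11101✓
Round 1: -0001✓ -0011✓ -0101✓ -0110 0-001 00-01✓ 00-10✓ 00-11✓ 000-1✓ 0001-✓ 001-1✓ 0011-✓ 01-00 0100- 1-011 1-101 10-01✓ 100-1✓ 1000- 1101-
Round 2: -0-01 -00-1 00--1 00-1-
PIs = {-0-01, -00-1, -0110, 0-001, 00--1, 00-1-, 01-00, 0100-, 1-011, 1-101, 1000-, 1101-}
Coverage chart:
  m1: -0-01,-00-1,0-001,00--1
  m2: 00-1- ←essential
  m3: -00-1,00--1,00-1-
  m5: -0-01,00--1
  m6: -0110,00-1-
  m7: 00--1,00-1-
  m8: 01-00,0100-
  m9: 0-001,0100-
  m12: 01-00 ←essential
  m16: 1000- ←essential
  m19: -00-1,1-011
  m21: -0-01,1-101
  m22: -0110 ←essential
  m26: 1101- ←essential
  m27: 1-011,1101-
  m29: 1-101 ←essential
Essential: -0110, 00-1-, 01-00, 1-101, 1000-, 1101-

YES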